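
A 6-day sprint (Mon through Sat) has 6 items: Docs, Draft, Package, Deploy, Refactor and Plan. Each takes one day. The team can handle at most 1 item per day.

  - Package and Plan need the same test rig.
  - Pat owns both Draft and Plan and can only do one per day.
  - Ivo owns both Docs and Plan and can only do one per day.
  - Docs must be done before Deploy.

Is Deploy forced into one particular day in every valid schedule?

No

Deploy can be Tue (e.g. Docs=Mon, Plan=Sat, Deploy=Tue, Draft=Wed, Refactor=Fri, Package=Thu) or Wed (e.g. Docs=Mon; Draft=Tue; Package=Thu; Deploy=Wed; Refactor=Fri; Plan=Sat).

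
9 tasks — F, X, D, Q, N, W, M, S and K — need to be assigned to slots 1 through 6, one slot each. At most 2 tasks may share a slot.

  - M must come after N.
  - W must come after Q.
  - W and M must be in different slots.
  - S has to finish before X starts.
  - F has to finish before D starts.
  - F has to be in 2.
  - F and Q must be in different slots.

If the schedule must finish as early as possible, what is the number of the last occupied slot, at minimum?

slot 5

The precedence chain requires at least 2 distinct slots.
With at most 2 per slot and 9 tasks, at least 5 slots are needed.
Propagating the time windows through the other constraints, D can't land before 3, so the schedule must run through at least slot 3.
5 works (last occupied slot: 5): for example S=1, D=3, F=2, X=2, M=5, K=4, Q=1, N=3, W=4.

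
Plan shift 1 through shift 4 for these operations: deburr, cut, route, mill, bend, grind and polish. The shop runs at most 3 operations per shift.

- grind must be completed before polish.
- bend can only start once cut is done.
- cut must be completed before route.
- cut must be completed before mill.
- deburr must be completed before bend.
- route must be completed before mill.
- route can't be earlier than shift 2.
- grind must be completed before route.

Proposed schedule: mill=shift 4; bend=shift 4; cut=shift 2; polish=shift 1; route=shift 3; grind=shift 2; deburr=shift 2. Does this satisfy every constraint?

Invalid. grind must be completed before polish.

route must be completed before mill — holds.
bend can only start once cut is done — holds.
cut must be completed before mill — holds.
The shop runs at most 3 operations per shift — holds.
grind must be completed before route — holds.
grind must be completed before polish — violated.
route can't be earlier than shift 2 — holds.
cut must be completed before route — holds.
deburr must be completed before bend — holds.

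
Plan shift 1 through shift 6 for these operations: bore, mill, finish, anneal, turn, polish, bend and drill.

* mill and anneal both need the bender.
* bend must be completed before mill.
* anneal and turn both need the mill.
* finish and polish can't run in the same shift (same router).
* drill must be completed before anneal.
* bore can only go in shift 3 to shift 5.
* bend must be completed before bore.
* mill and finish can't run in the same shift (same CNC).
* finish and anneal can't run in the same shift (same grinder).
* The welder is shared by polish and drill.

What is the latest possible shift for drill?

Downstream work caps drill at shift 5.
drill at shift 5 is achievable: anneal in shift 6, finish in shift 1, turn in shift 1, drill in shift 5, mill in shift 2, polish in shift 2, bore in shift 3, bend in shift 1.

shift 5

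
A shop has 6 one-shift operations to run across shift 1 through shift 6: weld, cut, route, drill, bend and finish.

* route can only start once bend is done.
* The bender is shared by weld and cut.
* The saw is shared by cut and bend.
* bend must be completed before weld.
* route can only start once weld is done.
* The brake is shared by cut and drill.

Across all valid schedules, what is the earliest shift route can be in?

Precedence pushes route to at least shift 3.
route at shift 3 is achievable: drill -> shift 1, bend -> shift 1, weld -> shift 2, route -> shift 3, finish -> shift 1, cut -> shift 3.

shift 3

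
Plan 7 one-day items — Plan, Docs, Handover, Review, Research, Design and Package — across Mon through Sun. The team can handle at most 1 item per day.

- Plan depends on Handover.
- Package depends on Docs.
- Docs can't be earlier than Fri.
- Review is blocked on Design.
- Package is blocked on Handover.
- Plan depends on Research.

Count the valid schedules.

60

Splitting on Plan: it can be Wed (6), Thu (18), Fri (12), Sat (12), Sun (12). Listing each branch's schedules as (Docs, Handover, Review, Research, Design, Package):
Plan=Wed: (Fri,Mon,Sat,Tue,Thu,Sun) (Fri,Mon,Sun,Tue,Thu,Sat) (Fri,Tue,Sat,Mon,Thu,Sun) (Fri,Tue,Sun,Mon,Thu,Sat) (Sat,Mon,Fri,Tue,Thu,Sun) (Sat,Tue,Fri,Mon,Thu,Sun) — 6.
Plan=Thu: (Fri,Mon,Sat,Tue,Wed,Sun) (Fri,Mon,Sat,Wed,Tue,Sun) (Fri,Mon,Sun,Tue,Wed,Sat) (Fri,Mon,Sun,Wed,Tue,Sat) (Fri,Tue,Sat,Mon,Wed,Sun) (Fri,Tue,Sat,Wed,Mon,Sun) (Fri,Tue,Sun,Mon,Wed,Sat) (Fri,Tue,Sun,Wed,Mon,Sat) (Fri,Wed,Sat,Mon,Tue,Sun) (Fri,Wed,Sat,Tue,Mon,Sun) (Fri,Wed,Sun,Mon,Tue,Sat) (Fri,Wed,Sun,Tue,Mon,Sat) (Sat,Mon,Fri,Tue,Wed,Sun) (Sat,Mon,Fri,Wed,Tue,Sun) (Sat,Tue,Fri,Mon,Wed,Sun) (Sat,Tue,Fri,Wed,Mon,Sun) (Sat,Wed,Fri,Mon,Tue,Sun) (Sat,Wed,Fri,Tue,Mon,Sun) — 18.
Plan=Fri: (Sat,Mon,Wed,Thu,Tue,Sun) (Sat,Mon,Thu,Tue,Wed,Sun) (Sat,Mon,Thu,Wed,Tue,Sun) (Sat,Tue,Wed,Thu,Mon,Sun) (Sat,Tue,Thu,Mon,Wed,Sun) (Sat,Tue,Thu,Wed,Mon,Sun) (Sat,Wed,Tue,Thu,Mon,Sun) (Sat,Wed,Thu,Mon,Tue,Sun) (Sat,Wed,Thu,Tue,Mon,Sun) (Sat,Thu,Tue,Wed,Mon,Sun) (Sat,Thu,Wed,Mon,Tue,Sun) (Sat,Thu,Wed,Tue,Mon,Sun) — 12.
Plan=Sat: (Fri,Mon,Wed,Thu,Tue,Sun) (Fri,Mon,Thu,Tue,Wed,Sun) (Fri,Mon,Thu,Wed,Tue,Sun) (Fri,Tue,Wed,Thu,Mon,Sun) (Fri,Tue,Thu,Mon,Wed,Sun) (Fri,Tue,Thu,Wed,Mon,Sun) (Fri,Wed,Tue,Thu,Mon,Sun) (Fri,Wed,Thu,Mon,Tue,Sun) (Fri,Wed,Thu,Tue,Mon,Sun) (Fri,Thu,Tue,Wed,Mon,Sun) (Fri,Thu,Wed,Mon,Tue,Sun) (Fri,Thu,Wed,Tue,Mon,Sun) — 12.
Plan=Sun: (Fri,Mon,Wed,Thu,Tue,Sat) (Fri,Mon,Thu,Tue,Wed,Sat) (Fri,Mon,Thu,Wed,Tue,Sat) (Fri,Tue,Wed,Thu,Mon,Sat) (Fri,Tue,Thu,Mon,Wed,Sat) (Fri,Tue,Thu,Wed,Mon,Sat) (Fri,Wed,Tue,Thu,Mon,Sat) (Fri,Wed,Thu,Mon,Tue,Sat) (Fri,Wed,Thu,Tue,Mon,Sat) (Fri,Thu,Tue,Wed,Mon,Sat) (Fri,Thu,Wed,Mon,Tue,Sat) (Fri,Thu,Wed,Tue,Mon,Sat) — 12.
Summing: 6 + 18 + 12 + 12 + 12 = 60.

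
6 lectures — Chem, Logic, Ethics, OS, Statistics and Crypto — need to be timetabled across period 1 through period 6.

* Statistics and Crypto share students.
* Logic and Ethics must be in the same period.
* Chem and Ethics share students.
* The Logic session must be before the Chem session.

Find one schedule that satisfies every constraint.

Logic=period 1, Statistics=period 1, Ethics=period 1, Crypto=period 2, OS=period 1, Chem=period 2

Checking: Logic(period 1) before Chem(period 2); Chem(period 2) != Ethics(period 1); Statistics(period 1) != Crypto(period 2); Logic = Ethics = period 1.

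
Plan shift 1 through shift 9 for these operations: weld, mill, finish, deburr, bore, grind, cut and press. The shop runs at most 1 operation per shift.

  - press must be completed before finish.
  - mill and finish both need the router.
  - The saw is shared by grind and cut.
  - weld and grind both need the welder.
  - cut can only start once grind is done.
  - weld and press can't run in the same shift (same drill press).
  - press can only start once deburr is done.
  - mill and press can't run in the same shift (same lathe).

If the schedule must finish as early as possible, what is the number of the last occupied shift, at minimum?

8

The precedence chain requires at least 3 distinct shifts.
With at most 1 per shift and 8 operations, at least 8 shifts are needed.
8 works (last occupied shift: shift 8): for example grind in shift 4, bore in shift 8, cut in shift 5, finish in shift 3, deburr in shift 1, mill in shift 7, weld in shift 6, press in shift 2.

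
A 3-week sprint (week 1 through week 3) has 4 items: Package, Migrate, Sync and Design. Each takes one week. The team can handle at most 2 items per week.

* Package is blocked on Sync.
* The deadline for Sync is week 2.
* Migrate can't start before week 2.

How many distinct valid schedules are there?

14

Splitting on Package: it can be week 2 (5), week 3 (9). Listing each branch's schedules as (Migrate, Sync, Design) by week number:
Package=week 2: (2,1,1) (2,1,3) (3,1,1) (3,1,2) (3,1,3) — 5.
Package=week 3: (2,1,1) (2,1,2) (2,1,3) (2,2,1) (2,2,3) (3,1,1) (3,1,2) (3,2,1) (3,2,2) — 9.
Summing: 5 + 9 = 14.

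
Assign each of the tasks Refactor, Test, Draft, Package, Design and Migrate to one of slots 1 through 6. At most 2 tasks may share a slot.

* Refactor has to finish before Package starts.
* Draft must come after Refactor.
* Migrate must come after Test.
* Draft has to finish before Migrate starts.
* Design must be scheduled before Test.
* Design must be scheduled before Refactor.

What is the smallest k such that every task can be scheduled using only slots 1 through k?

4 slots

The precedence chain requires at least 4 distinct slots.
With at most 2 per slot and 6 tasks, at least 3 slots are needed.
4 works (last occupied slot: 4): for example Refactor in 2, Design in 1, Draft in 3, Package in 3, Test in 2, Migrate in 4.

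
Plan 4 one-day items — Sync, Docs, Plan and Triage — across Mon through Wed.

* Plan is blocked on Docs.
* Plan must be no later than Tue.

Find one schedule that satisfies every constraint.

Docs=Mon; Sync=Mon; Triage=Mon; Plan=Tue

Checking: Docs(Mon) before Plan(Tue); Plan=Tue in [Mon,Tue].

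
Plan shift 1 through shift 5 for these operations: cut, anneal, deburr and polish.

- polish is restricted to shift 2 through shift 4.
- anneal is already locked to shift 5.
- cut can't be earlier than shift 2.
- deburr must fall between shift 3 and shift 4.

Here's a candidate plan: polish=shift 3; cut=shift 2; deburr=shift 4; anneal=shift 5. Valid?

polish is restricted to shift 2 through shift 4 — holds.
deburr must fall between shift 3 and shift 4 — holds.
cut can't be earlier than shift 2 — holds.
anneal is already locked to shift 5 — holds.

Valid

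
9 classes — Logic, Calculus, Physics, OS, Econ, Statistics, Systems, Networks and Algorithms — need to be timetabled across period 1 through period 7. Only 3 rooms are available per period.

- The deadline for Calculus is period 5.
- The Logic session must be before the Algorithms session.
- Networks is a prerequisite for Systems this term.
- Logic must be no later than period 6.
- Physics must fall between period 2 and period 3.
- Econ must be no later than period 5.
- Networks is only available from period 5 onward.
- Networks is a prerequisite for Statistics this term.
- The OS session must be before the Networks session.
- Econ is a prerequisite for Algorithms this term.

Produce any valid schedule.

OS in period 2, Physics in period 2, Calculus in period 1, Algorithms in period 2, Networks in period 5, Statistics in period 6, Systems in period 6, Logic in period 1, Econ in period 1

Checking: Econ(period 1) before Algorithms(period 2); Logic(period 1) before Algorithms(period 2); OS(period 2) before Networks(period 5); Networks(period 5) before Systems(period 6); Networks(period 5) before Statistics(period 6); Physics=period 2 in [period 2,period 3]; Logic=period 1 in [period 1,period 6]; Networks=period 5 in [period 5,period 7]; Calculus=period 1 in [period 1,period 5]; Econ=period 1 in [period 1,period 5]; max 3 per period (cap 3).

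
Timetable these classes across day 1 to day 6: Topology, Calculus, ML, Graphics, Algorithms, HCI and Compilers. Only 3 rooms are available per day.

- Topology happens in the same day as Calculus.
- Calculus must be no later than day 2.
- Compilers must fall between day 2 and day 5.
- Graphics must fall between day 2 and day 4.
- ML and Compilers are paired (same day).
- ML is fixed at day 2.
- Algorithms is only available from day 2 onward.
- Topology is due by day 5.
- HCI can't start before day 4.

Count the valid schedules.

42

Splitting on Graphics: it can be day 2 (12), day 3 (15), day 4 (15). Listing each branch's schedules as (Topology, Calculus, ML, Algorithms, HCI, Compilers) by day number:
Graphics=day 2: (1,1,2,3,4,2) (1,1,2,3,5,2) (1,1,2,3,6,2) (1,1,2,4,4,2) (1,1,2,4,5,2) (1,1,2,4,6,2) (1,1,2,5,4,2) (1,1,2,5,5,2) (1,1,2,5,6,2) (1,1,2,6,4,2) (1,1,2,6,5,2) (1,1,2,6,6,2) — 12.
Graphics=day 3: (1,1,2,2,4,2) (1,1,2,2,5,2) (1,1,2,2,6,2) (1,1,2,3,4,2) (1,1,2,3,5,2) (1,1,2,3,6,2) (1,1,2,4,4,2) (1,1,2,4,5,2) (1,1,2,4,6,2) (1,1,2,5,4,2) (1,1,2,5,5,2) (1,1,2,5,6,2) (1,1,2,6,4,2) (1,1,2,6,5,2) (1,1,2,6,6,2) — 15.
Graphics=day 4: (1,1,2,2,4,2) (1,1,2,2,5,2) (1,1,2,2,6,2) (1,1,2,3,4,2) (1,1,2,3,5,2) (1,1,2,3,6,2) (1,1,2,4,4,2) (1,1,2,4,5,2) (1,1,2,4,6,2) (1,1,2,5,4,2) (1,1,2,5,5,2) (1,1,2,5,6,2) (1,1,2,6,4,2) (1,1,2,6,5,2) (1,1,2,6,6,2) — 15.
Summing: 12 + 15 + 15 = 42.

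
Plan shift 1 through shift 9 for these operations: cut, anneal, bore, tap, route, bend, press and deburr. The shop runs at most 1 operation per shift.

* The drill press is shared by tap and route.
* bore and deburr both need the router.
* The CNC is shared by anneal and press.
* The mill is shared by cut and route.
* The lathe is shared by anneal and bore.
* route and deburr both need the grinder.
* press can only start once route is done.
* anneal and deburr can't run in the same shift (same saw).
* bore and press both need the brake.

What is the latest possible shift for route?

Downstream work caps route at shift 8.
route at shift 8 is achievable: cut -> shift 1, tap -> shift 4, anneal -> shift 2, deburr -> shift 6, bend -> shift 5, bore -> shift 3, press -> shift 9, route -> shift 8.

shift 8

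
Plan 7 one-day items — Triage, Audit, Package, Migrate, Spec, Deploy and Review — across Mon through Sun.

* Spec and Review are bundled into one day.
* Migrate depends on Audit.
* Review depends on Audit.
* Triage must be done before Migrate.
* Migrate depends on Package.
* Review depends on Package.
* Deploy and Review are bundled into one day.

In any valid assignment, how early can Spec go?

Spec must be in the same day as Review, which can't be before Tue, so Spec is at least Tue.
Spec at Tue is achievable: Spec -> Tue; Triage -> Mon; Deploy -> Tue; Audit -> Mon; Review -> Tue; Package -> Mon; Migrate -> Tue.

Tue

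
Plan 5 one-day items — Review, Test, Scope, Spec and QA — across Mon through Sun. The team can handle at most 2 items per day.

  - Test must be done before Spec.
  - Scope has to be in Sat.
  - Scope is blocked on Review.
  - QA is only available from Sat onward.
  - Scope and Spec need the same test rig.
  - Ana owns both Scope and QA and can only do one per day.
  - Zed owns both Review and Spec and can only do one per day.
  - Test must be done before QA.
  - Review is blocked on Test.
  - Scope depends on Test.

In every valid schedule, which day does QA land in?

QA's window is Sat–Sun.
Scope is fixed at Sat, and QA can't share a day with Scope.
So QA must be Sun.

Sun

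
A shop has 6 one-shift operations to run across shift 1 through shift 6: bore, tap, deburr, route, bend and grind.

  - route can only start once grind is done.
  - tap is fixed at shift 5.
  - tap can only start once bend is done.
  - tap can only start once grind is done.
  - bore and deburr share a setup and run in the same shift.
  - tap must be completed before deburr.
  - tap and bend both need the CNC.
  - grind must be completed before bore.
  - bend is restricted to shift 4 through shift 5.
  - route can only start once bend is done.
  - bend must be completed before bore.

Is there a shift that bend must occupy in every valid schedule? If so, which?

bend's window is shift 4–shift 5.
tap is fixed at shift 5, and bend can't share a shift with tap.
So bend must be shift 4.

shift 4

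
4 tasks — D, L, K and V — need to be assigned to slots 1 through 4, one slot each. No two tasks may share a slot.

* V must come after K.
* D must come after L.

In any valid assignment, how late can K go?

Downstream work caps K at 3.
K at 3 is achievable: L -> 1, K -> 3, V -> 4, D -> 2.

3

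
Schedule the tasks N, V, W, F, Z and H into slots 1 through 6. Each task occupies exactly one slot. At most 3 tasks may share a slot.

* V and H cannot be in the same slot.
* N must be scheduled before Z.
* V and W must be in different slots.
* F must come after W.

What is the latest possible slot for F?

Precedence pushes F to at least 2.
F at 6 is achievable: Z in 2; V in 2; W in 1; N in 1; F in 6; H in 1.

6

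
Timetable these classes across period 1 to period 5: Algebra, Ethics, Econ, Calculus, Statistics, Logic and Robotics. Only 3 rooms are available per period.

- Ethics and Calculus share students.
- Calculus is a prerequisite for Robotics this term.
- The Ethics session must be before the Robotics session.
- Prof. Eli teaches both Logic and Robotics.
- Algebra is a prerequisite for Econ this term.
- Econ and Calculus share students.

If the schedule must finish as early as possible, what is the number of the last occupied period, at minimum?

The precedence chain requires at least 2 distinct periods.
With at most 3 per period and 7 classes, at least 3 periods are needed.
3 works (last occupied period: period 3): for example Logic=period 2; Econ=period 3; Algebra=period 1; Ethics=period 1; Calculus=period 2; Statistics=period 1; Robotics=period 3.

3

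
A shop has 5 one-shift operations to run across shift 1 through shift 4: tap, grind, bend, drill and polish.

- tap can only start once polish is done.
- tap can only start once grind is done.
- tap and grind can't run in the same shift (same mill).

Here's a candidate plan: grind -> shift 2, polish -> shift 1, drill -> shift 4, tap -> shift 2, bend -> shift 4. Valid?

tap can only start once grind is done — violated.
tap can only start once polish is done — holds.
tap and grind can't run in the same shift (same mill) — violated.

No — it violates: tap and grind can't run in the same shift (same mill)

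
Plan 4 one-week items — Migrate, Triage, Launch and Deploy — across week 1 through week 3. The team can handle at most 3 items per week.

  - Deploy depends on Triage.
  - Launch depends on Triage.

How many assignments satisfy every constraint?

Splitting on Migrate: it can be week 1 (5), week 2 (5), week 3 (5). Listing each branch's schedules as (Triage, Launch, Deploy) by week number:
Migrate=week 1: (1,2,2) (1,2,3) (1,3,2) (1,3,3) (2,3,3) — 5.
Migrate=week 2: (1,2,2) (1,2,3) (1,3,2) (1,3,3) (2,3,3) — 5.
Migrate=week 3: (1,2,2) (1,2,3) (1,3,2) (1,3,3) (2,3,3) — 5.
Summing: 5 + 5 + 5 = 15.

15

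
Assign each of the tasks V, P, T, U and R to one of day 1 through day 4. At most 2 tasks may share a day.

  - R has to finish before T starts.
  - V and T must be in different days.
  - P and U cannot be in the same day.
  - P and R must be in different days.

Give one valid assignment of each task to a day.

U in day 3; T in day 2; V in day 1; P in day 2; R in day 1

Checking: R(day 1) before T(day 2); V(day 1) != T(day 2); P(day 2) != R(day 1); P(day 2) != U(day 3); max 2 per day (cap 2).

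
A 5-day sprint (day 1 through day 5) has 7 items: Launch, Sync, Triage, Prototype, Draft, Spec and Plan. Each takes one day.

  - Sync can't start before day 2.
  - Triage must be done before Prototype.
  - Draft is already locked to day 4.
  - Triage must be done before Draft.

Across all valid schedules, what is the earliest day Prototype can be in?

day 2

Precedence pushes Prototype to at least day 2.
Prototype at day 2 is achievable: Launch -> day 1, Triage -> day 1, Sync -> day 2, Draft -> day 4, Plan -> day 1, Prototype -> day 2, Spec -> day 1.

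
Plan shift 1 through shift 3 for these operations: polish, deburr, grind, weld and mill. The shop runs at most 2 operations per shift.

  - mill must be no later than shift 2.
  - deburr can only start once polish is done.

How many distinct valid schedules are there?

24

Splitting on polish: it can be shift 1 (15), shift 2 (9). Listing each branch's schedules as (deburr, grind, weld, mill) by shift number:
polish=shift 1: (2,1,3,2) (2,2,3,1) (2,3,1,2) (2,3,2,1) (2,3,3,1) (2,3,3,2) (3,1,2,2) (3,1,3,2) (3,2,1,2) (3,2,2,1) (3,2,3,1) (3,2,3,2) (3,3,1,2) (3,3,2,1) (3,3,2,2) — 15.
polish=shift 2: (3,1,1,2) (3,1,2,1) (3,1,3,1) (3,1,3,2) (3,2,1,1) (3,2,3,1) (3,3,1,1) (3,3,1,2) (3,3,2,1) — 9.
Summing: 15 + 9 = 24.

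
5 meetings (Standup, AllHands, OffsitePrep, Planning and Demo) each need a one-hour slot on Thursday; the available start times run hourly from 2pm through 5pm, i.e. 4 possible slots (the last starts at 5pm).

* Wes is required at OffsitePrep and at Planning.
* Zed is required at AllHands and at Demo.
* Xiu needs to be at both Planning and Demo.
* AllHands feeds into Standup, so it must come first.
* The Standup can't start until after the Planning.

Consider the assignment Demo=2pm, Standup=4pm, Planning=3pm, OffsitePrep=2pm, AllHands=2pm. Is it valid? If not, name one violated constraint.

Wes is required at OffsitePrep and at Planning — holds.
Xiu needs to be at both Planning and Demo — holds.
AllHands feeds into Standup, so it must come first — holds.
The Standup can't start until after the Planning — holds.
Zed is required at AllHands and at Demo — violated.

No. Zed is required at AllHands and at Demo is not satisfied.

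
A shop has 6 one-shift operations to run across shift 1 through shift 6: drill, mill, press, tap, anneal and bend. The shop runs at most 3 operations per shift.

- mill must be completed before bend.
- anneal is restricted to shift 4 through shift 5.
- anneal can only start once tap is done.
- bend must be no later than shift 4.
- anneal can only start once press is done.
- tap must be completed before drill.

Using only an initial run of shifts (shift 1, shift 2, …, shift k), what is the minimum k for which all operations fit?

4 shifts

The precedence chain requires at least 2 distinct shifts.
With at most 3 per shift and 6 operations, at least 2 shifts are needed.
anneal can't be placed before shift 4, so the schedule must run through at least shift 4.
4 works (last occupied shift: shift 4): for example mill -> shift 1; drill -> shift 2; bend -> shift 2; tap -> shift 1; press -> shift 1; anneal -> shift 4.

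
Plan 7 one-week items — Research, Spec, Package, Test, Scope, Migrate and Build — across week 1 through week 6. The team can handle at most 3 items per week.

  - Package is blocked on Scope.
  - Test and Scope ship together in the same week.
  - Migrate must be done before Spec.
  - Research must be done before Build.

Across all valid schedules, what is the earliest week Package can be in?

Precedence pushes Package to at least week 2.
Package at week 2 is achievable: Build in week 2; Research in week 1; Migrate in week 2; Scope in week 1; Spec in week 3; Package in week 2; Test in week 1.

week 2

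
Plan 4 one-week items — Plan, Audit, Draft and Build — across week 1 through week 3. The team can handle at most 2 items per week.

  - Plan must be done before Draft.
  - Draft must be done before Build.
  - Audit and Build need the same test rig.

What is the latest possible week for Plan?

Downstream work caps Plan at week 1.
Plan at week 1 is achievable: Draft=week 2; Plan=week 1; Audit=week 1; Build=week 3.

week 1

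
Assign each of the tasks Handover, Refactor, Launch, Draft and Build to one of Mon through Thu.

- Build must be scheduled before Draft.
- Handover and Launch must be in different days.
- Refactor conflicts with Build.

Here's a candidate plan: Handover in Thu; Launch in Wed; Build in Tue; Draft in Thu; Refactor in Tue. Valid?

Refactor conflicts with Build — violated.
Handover and Launch must be in different days — holds.
Build must be scheduled before Draft — holds.

No. Refactor conflicts with Build is not satisfied.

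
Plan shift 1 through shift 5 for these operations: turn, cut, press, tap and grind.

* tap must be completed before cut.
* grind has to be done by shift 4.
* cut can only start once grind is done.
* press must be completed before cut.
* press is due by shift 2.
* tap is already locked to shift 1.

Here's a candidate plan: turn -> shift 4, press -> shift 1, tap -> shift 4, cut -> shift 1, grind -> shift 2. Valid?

tap is already locked to shift 1 — violated.
press must be completed before cut — violated.
tap must be completed before cut — violated.
grind has to be done by shift 4 — holds.
cut can only start once grind is done — violated.
press is due by shift 2 — holds.

No. tap must be completed before cut is not satisfied.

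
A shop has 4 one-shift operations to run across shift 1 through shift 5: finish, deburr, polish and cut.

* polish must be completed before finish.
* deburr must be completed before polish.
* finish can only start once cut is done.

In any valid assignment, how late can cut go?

shift 4

Downstream work caps cut at shift 4.
cut at shift 4 is achievable: cut in shift 4; finish in shift 5; polish in shift 2; deburr in shift 1.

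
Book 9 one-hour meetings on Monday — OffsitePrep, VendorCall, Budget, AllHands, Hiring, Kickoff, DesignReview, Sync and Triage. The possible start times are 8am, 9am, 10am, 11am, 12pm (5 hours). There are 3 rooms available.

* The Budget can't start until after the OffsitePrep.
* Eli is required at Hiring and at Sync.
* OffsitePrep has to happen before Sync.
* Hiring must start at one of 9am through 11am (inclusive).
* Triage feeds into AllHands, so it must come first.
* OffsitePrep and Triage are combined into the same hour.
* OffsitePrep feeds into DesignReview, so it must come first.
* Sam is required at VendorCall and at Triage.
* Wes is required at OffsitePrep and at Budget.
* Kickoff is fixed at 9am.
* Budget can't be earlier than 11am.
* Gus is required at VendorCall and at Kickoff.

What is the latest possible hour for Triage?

Downstream work caps Triage at 11am.
Triage at 10am is achievable: Triage in 10am, AllHands in 11am, Kickoff in 9am, Sync in 12pm, OffsitePrep in 10am, VendorCall in 8am, Hiring in 9am, Budget in 11am, DesignReview in 11am.
Nothing later works — the conflict and capacity constraints rule out every hour after 10am.

10am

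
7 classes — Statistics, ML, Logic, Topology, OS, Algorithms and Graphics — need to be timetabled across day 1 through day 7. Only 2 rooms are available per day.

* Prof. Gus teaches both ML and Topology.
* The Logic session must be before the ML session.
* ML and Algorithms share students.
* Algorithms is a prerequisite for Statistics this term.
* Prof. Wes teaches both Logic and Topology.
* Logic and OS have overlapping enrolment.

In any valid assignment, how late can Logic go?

Downstream work caps Logic at day 6.
Logic at day 6 is achievable: ML in day 7, Topology in day 1, OS in day 2, Statistics in day 2, Algorithms in day 1, Graphics in day 3, Logic in day 6.

day 6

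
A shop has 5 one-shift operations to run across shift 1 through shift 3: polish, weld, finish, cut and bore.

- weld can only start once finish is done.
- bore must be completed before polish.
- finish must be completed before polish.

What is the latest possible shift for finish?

Downstream work caps finish at shift 2.
finish at shift 2 is achievable: polish=shift 3, finish=shift 2, weld=shift 3, bore=shift 1, cut=shift 1.

shift 2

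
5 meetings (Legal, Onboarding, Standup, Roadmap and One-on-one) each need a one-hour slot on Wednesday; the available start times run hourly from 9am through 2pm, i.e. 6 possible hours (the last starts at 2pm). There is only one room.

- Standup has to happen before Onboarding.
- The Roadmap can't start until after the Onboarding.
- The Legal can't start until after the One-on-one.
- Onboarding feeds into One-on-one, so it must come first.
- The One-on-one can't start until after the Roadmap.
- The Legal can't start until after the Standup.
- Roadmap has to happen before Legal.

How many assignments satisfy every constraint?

Splitting on Legal: it can be 1pm (1), 2pm (5). Listing each branch's schedules as (Onboarding, Standup, Roadmap, One-on-one):
Legal=1pm: (10am,9am,11am,12pm) — 1.
Legal=2pm: (10am,9am,11am,12pm) (10am,9am,11am,1pm) (10am,9am,12pm,1pm) (11am,9am,12pm,1pm) (11am,10am,12pm,1pm) — 5.
Summing: 1 + 5 = 6.

6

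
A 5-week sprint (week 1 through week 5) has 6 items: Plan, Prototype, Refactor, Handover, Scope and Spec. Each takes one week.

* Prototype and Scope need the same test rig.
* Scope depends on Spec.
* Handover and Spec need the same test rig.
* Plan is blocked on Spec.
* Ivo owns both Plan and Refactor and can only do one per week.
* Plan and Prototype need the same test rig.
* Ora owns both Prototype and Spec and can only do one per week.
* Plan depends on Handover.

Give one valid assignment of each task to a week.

Plan in week 3, Handover in week 2, Prototype in week 4, Scope in week 2, Spec in week 1, Refactor in week 1

Checking: Handover(week 2) before Plan(week 3); Spec(week 1) before Scope(week 2); Spec(week 1) before Plan(week 3); Plan(week 3) != Prototype(week 4); Handover(week 2) != Spec(week 1); Plan(week 3) != Refactor(week 1); Prototype(week 4) != Spec(week 1); Prototype(week 4) != Scope(week 2).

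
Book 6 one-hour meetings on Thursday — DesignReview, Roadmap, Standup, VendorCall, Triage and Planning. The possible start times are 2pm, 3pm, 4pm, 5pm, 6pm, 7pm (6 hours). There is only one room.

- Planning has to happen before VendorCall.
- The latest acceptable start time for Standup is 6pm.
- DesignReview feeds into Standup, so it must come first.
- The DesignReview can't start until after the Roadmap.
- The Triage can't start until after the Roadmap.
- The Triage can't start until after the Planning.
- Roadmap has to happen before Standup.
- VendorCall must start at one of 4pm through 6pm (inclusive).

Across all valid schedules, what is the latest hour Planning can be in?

Downstream work caps Planning at 5pm.
Planning at 5pm is achievable: Roadmap=2pm, Planning=5pm, DesignReview=3pm, VendorCall=6pm, Standup=4pm, Triage=7pm.

5pm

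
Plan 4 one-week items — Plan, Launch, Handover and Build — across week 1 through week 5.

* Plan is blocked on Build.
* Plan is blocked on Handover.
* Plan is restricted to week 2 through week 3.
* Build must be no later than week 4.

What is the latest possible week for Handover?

week 2

Downstream work caps Handover at week 2.
Handover at week 2 is achievable: Handover in week 2; Build in week 1; Plan in week 3; Launch in week 1.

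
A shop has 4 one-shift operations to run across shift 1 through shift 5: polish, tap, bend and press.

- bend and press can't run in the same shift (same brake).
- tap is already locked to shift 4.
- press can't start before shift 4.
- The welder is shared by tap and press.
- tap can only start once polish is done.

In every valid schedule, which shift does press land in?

shift 5

press's window is shift 4–shift 5.
tap is fixed at shift 4, and press can't share a shift with tap.
So press must be shift 5.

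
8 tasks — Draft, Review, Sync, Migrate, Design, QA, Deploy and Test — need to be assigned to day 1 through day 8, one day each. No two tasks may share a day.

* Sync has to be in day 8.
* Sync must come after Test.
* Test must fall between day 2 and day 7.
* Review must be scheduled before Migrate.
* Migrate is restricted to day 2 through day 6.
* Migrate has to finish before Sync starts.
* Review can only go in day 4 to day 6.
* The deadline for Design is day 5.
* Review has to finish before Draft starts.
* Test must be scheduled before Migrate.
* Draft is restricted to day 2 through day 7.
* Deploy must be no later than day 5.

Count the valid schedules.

48

Splitting on Draft: it can be day 5 (4), day 6 (4), day 7 (40). Listing each branch's schedules as (Review, Sync, Migrate, Design, QA, Deploy, Test) by day number:
Draft=day 5: (4,8,6,1,7,2,3) (4,8,6,1,7,3,2) (4,8,6,2,7,1,3) (4,8,6,3,7,1,2) — 4.
Draft=day 6: (4,8,5,1,7,2,3) (4,8,5,1,7,3,2) (4,8,5,2,7,1,3) (4,8,5,3,7,1,2) — 4.
Draft=day 7: (4,8,5,1,6,2,3) (4,8,5,1,6,3,2) (4,8,5,2,6,1,3) (4,8,5,3,6,1,2) (4,8,6,1,2,3,5) (4,8,6,1,2,5,3) (4,8,6,1,3,2,5) (4,8,6,1,3,5,2) (4,8,6,1,5,2,3) (4,8,6,1,5,3,2) (4,8,6,2,1,3,5) (4,8,6,2,1,5,3) (4,8,6,2,3,1,5) (4,8,6,2,5,1,3) (4,8,6,3,1,2,5) (4,8,6,3,1,5,2) (4,8,6,3,2,1,5) (4,8,6,3,5,1,2) (4,8,6,5,1,2,3) (4,8,6,5,1,3,2) (4,8,6,5,2,1,3) (4,8,6,5,3,1,2) (5,8,6,1,2,3,4) (5,8,6,1,2,4,3) (5,8,6,1,3,2,4) (5,8,6,1,3,4,2) (5,8,6,1,4,2,3) (5,8,6,1,4,3,2) (5,8,6,2,1,3,4) (5,8,6,2,1,4,3) (5,8,6,2,3,1,4) (5,8,6,2,4,1,3) (5,8,6,3,1,2,4) (5,8,6,3,1,4,2) (5,8,6,3,2,1,4) (5,8,6,3,4,1,2) (5,8,6,4,1,2,3) (5,8,6,4,1,3,2) (5,8,6,4,2,1,3) (5,8,6,4,3,1,2) — 40.
Summing: 4 + 4 + 40 = 48.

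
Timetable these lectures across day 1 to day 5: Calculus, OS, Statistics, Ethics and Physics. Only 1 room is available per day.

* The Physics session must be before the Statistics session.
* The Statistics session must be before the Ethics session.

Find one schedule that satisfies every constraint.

Statistics in day 2, OS in day 5, Calculus in day 4, Ethics in day 3, Physics in day 1

Checking: Physics(day 1) before Statistics(day 2); Statistics(day 2) before Ethics(day 3); max 1 per day (cap 1).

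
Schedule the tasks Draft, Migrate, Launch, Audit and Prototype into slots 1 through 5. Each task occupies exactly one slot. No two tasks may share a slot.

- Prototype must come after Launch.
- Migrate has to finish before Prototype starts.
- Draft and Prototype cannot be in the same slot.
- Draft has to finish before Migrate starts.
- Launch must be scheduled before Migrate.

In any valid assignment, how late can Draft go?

3

Downstream work caps Draft at 3.
Draft at 3 is achievable: Prototype=5, Migrate=4, Audit=2, Draft=3, Launch=1.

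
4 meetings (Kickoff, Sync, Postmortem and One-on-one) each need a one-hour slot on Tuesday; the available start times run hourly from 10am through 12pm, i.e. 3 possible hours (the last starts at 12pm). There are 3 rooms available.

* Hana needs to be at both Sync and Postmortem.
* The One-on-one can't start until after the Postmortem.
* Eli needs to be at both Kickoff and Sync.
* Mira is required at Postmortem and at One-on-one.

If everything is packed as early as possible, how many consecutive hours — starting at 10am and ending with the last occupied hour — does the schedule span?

2

The precedence chain requires at least 2 distinct hours.
With at most 3 per hour and 4 meetings, at least 2 hours are needed.
2 works (last occupied hour: 11am): for example One-on-one -> 11am, Kickoff -> 10am, Sync -> 11am, Postmortem -> 10am.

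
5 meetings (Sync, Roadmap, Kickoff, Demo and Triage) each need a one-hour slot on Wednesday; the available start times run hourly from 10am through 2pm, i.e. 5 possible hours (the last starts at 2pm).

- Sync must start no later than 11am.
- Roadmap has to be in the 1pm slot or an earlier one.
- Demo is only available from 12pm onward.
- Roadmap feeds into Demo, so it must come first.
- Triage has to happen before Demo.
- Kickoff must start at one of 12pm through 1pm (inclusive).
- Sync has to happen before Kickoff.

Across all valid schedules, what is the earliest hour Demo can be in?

12pm

Demo is available from 12pm.
Demo at 12pm is achievable: Demo -> 12pm, Kickoff -> 12pm, Roadmap -> 10am, Sync -> 10am, Triage -> 10am.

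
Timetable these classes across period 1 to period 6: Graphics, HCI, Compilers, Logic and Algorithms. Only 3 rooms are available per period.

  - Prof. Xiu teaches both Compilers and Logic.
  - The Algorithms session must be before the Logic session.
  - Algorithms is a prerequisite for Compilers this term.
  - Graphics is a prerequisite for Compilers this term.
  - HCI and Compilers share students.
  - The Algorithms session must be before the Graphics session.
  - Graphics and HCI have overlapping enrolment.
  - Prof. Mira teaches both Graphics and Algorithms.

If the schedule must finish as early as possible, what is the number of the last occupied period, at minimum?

period 3

The precedence chain requires at least 3 distinct periods.
With at most 3 per period and 5 classes, at least 2 periods are needed.
3 works (last occupied period: period 3): for example HCI in period 1; Graphics in period 2; Compilers in period 3; Algorithms in period 1; Logic in period 2.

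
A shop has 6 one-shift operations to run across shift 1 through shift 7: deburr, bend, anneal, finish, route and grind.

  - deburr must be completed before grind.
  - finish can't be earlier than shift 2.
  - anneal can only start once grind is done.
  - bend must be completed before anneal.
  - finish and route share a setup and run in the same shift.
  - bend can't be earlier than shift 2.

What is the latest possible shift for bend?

shift 6

Bend is available from shift 2; downstream work caps bend at shift 6.
bend at shift 6 is achievable: grind in shift 2; finish in shift 2; anneal in shift 7; route in shift 2; deburr in shift 1; bend in shift 6.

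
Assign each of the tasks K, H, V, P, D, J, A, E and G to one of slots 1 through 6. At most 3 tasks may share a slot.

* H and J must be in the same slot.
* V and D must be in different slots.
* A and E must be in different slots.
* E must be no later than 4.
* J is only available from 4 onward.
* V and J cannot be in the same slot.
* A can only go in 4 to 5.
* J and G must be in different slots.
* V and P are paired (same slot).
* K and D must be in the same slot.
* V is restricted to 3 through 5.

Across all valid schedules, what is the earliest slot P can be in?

3

P must be in the same slot as V, which can't be before 3, so P is at least 3; P must be in the same slot as V, which can't be after 5, so P is at most 5.
P at 3 is achievable: J -> 4, G -> 2, P -> 3, K -> 1, A -> 4, H -> 4, V -> 3, E -> 1, D -> 1.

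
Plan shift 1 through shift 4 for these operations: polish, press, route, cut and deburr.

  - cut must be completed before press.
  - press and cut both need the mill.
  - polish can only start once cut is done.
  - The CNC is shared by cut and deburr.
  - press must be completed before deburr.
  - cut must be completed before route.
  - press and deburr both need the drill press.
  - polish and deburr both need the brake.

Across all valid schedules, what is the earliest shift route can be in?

Precedence pushes route to at least shift 2.
route at shift 2 is achievable: deburr in shift 3; route in shift 2; polish in shift 2; press in shift 2; cut in shift 1.

shift 2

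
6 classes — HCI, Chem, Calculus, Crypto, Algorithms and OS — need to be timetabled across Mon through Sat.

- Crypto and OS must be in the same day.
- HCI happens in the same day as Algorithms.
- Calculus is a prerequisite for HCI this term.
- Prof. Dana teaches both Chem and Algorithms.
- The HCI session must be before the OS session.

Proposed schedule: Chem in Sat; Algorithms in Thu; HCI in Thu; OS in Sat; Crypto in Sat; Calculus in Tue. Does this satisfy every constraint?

The HCI session must be before the OS session — holds.
HCI happens in the same day as Algorithms — holds.
Calculus is a prerequisite for HCI this term — holds.
Crypto and OS must be in the same day — holds.
Prof. Dana teaches both Chem and Algorithms — holds.

Yes, all constraints hold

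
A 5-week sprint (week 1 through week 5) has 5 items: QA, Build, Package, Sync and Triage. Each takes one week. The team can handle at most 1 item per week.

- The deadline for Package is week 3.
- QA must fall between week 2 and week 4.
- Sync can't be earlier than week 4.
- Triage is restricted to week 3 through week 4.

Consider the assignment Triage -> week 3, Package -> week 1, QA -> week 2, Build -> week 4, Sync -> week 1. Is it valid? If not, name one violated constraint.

The team can handle at most 1 item per week — violated.
The deadline for Package is week 3 — holds.
Sync can't be earlier than week 4 — violated.
Triage is restricted to week 3 through week 4 — holds.
QA must fall between week 2 and week 4 — holds.

Invalid. Sync can't be earlier than week 4.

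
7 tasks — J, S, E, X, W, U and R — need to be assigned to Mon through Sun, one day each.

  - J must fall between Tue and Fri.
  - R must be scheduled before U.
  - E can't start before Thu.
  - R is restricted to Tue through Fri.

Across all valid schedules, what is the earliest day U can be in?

Precedence pushes U to at least Wed.
U at Wed is achievable: R -> Tue, X -> Mon, W -> Mon, J -> Tue, E -> Thu, S -> Mon, U -> Wed.

Wed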